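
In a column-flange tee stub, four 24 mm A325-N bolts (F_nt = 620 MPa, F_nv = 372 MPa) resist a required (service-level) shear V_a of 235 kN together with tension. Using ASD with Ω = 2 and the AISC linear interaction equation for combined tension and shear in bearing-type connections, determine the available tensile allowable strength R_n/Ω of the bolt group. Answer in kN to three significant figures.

A_b = π·24²/4 = 452.4 mm²; f_rv = 235 × 1000 / (4 × 452.4) = 129.9 MPa.
F'_nt = 1.3 F_nt − (Ω F_nt / F_nv) f_rv = 1.3·620 − (2·620/372)·129.9 = 373.1 MPa, capped at F_nt → F'_nt = 373.1 MPa.
R_n = F'_nt · A_b · n = 373.1 × 452.4 × 4 / 1000 = 675.2 kN.
Allowable strength R_n/Ω = 675.2 / 2 = 338 kN.

338 kN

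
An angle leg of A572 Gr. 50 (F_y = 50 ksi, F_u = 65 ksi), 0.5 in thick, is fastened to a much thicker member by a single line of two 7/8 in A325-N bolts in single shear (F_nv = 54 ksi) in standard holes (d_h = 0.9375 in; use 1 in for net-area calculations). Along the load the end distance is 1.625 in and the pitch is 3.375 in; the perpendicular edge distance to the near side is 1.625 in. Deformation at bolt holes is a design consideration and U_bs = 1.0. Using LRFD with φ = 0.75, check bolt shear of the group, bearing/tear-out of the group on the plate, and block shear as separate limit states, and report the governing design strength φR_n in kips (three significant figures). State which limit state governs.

48.7 kips (bolt shear governs)

Bolt shear: A_b = π·0.875²/4 = 0.6013 in²; R_n = 54 × 0.6013 × 2 × 1 = 64.94 kips → 0.75 × 64.94 = 48.7 kips.
Bearing: edge l_c = 1.156, r_n = 45.09 kips; interior l_c = 2.438, r_n = 68.25 kips; R_n = 45.09 + 1·68.25 = 113.3 kips → 85 kips.
Block shear: A_gv = 2.5, A_nv = 1.75, A_nt = 0.5625 in²; R_n = min(0.6F_uA_nv, 0.6F_yA_gv) + U_bs·F_u·A_nt = 104.8 kips → 78.6 kips.
Bolt shear governs: 48.7 kips.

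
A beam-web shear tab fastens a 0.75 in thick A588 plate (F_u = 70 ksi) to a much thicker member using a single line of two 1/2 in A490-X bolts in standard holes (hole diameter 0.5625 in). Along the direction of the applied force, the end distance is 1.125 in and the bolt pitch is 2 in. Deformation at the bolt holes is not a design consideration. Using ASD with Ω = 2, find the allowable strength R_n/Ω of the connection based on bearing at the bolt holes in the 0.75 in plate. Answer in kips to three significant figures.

72.6 kips

Per bolt r_n = 1.5 l_c t F_u ≤ 3.0 d t F_u; upper limit = 3.0 × 0.5 × 0.75 × 70 = 78.75 kips.
Edge bolt: l_c = 1.125 − 0.5625/2 = 0.8438 in → 1.5 × 0.8438 × 0.75 × 70 = 66.45 → r_n = 66.45 kips.
Interior bolts: l_c = 2 − 0.5625 = 1.438 in → 1.5 × 1.438 × 0.75 × 70 = 113.2 → r_n = 78.75 kips.
R_n = 1 × 66.45 + 1 × 78.75 = 145.2 kips.
Allowable strength R_n/Ω = 145.2 / 2 = 72.6 kips.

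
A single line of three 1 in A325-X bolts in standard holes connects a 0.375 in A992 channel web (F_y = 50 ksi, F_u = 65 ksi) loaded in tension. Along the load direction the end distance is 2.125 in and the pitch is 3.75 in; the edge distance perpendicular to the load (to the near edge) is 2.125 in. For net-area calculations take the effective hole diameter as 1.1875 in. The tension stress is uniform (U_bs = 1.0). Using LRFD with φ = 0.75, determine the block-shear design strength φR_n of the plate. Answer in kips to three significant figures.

Shear plane L_v = 2.125 + 2·3.75 = 9.625 in; A_gv = 9.625 × 0.375 = 3.609 in².
A_nv = (9.625 − 2.5·1.1875) × 0.375 = 2.496 in².
A_nt = (2.125 − 0.5·1.1875) × 0.375 = 0.5742 in².
0.6 F_u A_nv = 97.35 kips; 0.6 F_y A_gv = 108.3 kips → shear rupture governs the shear term.
R_n = 97.35 + 1.0 × 65 × 0.5742 = 134.7 kips.
Design strength φR_n = 0.75 × 134.7 = 101 kips.

101 kips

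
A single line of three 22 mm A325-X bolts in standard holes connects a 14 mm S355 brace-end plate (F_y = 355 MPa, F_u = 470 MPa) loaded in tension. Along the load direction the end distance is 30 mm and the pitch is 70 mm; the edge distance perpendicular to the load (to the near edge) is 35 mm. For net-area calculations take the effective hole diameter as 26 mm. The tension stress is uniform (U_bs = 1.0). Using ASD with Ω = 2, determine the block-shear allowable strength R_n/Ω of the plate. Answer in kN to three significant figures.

280 kN

Shear plane L_v = 30 + 2·70 = 170 mm; A_gv = 170 × 14 = 2380 mm².
A_nv = (170 − 2.5·26) × 14 = 1470 mm².
A_nt = (35 − 0.5·26) × 14 = 308 mm².
0.6 F_u A_nv = 414.5 kN; 0.6 F_y A_gv = 506.9 kN → shear rupture governs the shear term.
R_n = 414.5 + 1.0 × 470 × 308 / 1000 = 559.3 kN.
Allowable strength R_n/Ω = 559.3 / 2 = 280 kN.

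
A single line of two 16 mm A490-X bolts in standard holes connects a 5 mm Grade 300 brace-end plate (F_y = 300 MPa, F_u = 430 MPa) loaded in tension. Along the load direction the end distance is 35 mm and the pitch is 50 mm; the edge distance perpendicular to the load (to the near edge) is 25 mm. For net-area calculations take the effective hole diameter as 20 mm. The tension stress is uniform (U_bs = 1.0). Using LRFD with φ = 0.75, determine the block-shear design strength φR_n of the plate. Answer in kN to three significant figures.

Shear plane L_v = 35 + 1·50 = 85 mm; A_gv = 85 × 5 = 425 mm².
A_nv = (85 − 1.5·20) × 5 = 275 mm².
A_nt = (25 − 0.5·20) × 5 = 75 mm².
0.6 F_u A_nv = 70.95 kN; 0.6 F_y A_gv = 76.5 kN → shear rupture governs the shear term.
R_n = 70.95 + 1.0 × 430 × 75 / 1000 = 103.2 kN.
Design strength φR_n = 0.75 × 103.2 = 77.4 kN.

77.4 kN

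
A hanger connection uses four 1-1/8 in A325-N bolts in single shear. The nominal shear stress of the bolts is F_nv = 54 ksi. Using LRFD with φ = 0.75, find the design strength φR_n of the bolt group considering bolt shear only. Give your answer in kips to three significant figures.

161 kips

A_b = π × 1.125² / 4 = 0.994 in².
R_n = F_nv · A_b · n · n_s = 54 × 0.994 × 4 × 1 = 214.7 kips.
Design strength φR_n = 0.75 × 214.7 = 161 kips.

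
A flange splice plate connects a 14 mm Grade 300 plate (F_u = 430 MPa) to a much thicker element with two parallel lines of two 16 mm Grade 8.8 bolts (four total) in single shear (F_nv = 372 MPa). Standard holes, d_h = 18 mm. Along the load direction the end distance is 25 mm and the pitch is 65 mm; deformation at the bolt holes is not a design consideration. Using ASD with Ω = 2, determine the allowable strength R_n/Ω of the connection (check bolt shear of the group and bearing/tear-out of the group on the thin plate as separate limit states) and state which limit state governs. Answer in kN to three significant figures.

150 kN (bolt shear governs)

Bolt shear: A_b = π·16²/4 = 201.1 mm²; R_n = 372 × 201.1 × 4 × 1 / 1000 = 299.2 kN → 299.2 / 2 = 150 kN.
Bearing (1.5 l_c t F_u ≤ 3.0 d t F_u): upper limit = 3.0·16·14·430 / 1000 = 289 kN.
  Edge l_c = 25 − 18/2 = 16 → r_n = 144.5 kN; interior l_c = 65 − 18 = 47 → r_n = 289 kN.
  R_n,bearing = 2·144.5 + 2·289 = 866.9 kN → 866.9 / 2 = 433 kN.
Bolt shear governs: 150 kN.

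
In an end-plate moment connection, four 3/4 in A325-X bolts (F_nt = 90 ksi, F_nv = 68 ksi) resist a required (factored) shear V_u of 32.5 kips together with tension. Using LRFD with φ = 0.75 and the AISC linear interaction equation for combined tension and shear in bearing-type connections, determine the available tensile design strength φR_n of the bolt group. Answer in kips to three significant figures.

A_b = π·0.75²/4 = 0.4418 in²; f_rv = 32.5 / (4 × 0.4418) = 18.39 ksi.
F'_nt = 1.3 F_nt − (F_nt / φF_nv) f_rv = 1.3·90 − (90/(0.75·68))·18.39 = 84.54 ksi, capped at F_nt → F'_nt = 84.54 ksi.
R_n = F'_nt · A_b · n = 84.54 × 0.4418 × 4 = 149.4 kips.
Design strength φR_n = 0.75 × 149.4 = 112 kips.

112 kips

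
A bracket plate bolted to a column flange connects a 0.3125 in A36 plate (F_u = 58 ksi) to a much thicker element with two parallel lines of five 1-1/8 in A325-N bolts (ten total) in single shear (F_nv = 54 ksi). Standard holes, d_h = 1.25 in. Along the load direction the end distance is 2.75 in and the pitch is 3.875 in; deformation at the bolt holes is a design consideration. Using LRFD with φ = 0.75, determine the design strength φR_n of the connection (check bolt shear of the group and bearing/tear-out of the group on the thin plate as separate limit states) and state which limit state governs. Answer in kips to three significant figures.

363 kips (bearing governs)

Bolt shear: A_b = π·1.125²/4 = 0.994 in²; R_n = 54 × 0.994 × 10 × 1 = 536.8 kips → 0.75 × 536.8 = 403 kips.
Bearing (1.2 l_c t F_u ≤ 2.4 d t F_u): upper limit = 2.4·1.125·0.3125·58 = 48.94 kips.
  Edge l_c = 2.75 − 1.25/2 = 2.125 → r_n = 46.22 kips; interior l_c = 3.875 − 1.25 = 2.625 → r_n = 48.94 kips.
  R_n,bearing = 2·46.22 + 8·48.94 = 483.9 kips → 0.75 × 483.9 = 363 kips.
Bearing governs: 363 kips.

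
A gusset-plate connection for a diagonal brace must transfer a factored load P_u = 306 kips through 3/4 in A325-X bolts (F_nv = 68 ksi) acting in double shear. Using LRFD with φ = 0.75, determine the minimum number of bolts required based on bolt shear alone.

7 bolts

A_b = π·0.75²/4 = 0.4418 in².
Per-bolt design strength φR_n = 0.75 × 68 × 0.4418 × 2 = 45.06 kips.
n ≥ 306 / 45.06 = 6.791 → use 7 bolts.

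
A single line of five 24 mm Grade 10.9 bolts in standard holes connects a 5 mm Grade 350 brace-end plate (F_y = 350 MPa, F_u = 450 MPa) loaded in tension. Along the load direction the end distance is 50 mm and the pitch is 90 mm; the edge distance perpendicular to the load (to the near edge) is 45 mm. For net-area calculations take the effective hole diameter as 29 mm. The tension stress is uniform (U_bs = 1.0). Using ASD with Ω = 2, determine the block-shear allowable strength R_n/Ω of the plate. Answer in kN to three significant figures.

223 kN

Shear plane L_v = 50 + 4·90 = 410 mm; A_gv = 410 × 5 = 2050 mm².
A_nv = (410 − 4.5·29) × 5 = 1398 mm².
A_nt = (45 − 0.5·29) × 5 = 152.5 mm².
0.6 F_u A_nv = 377.3 kN; 0.6 F_y A_gv = 430.5 kN → shear rupture governs the shear term.
R_n = 377.3 + 1.0 × 450 × 152.5 / 1000 = 445.9 kN.
Allowable strength R_n/Ω = 445.9 / 2 = 223 kN.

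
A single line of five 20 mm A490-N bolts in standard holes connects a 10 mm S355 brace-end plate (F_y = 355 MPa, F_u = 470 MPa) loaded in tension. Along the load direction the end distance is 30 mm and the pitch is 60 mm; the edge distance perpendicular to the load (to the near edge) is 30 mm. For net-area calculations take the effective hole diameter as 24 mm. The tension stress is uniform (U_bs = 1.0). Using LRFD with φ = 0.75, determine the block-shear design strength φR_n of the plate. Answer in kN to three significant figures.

Shear plane L_v = 30 + 4·60 = 270 mm; A_gv = 270 × 10 = 2700 mm².
A_nv = (270 − 4.5·24) × 10 = 1620 mm².
A_nt = (30 − 0.5·24) × 10 = 180 mm².
0.6 F_u A_nv = 456.8 kN; 0.6 F_y A_gv = 575.1 kN → shear rupture governs the shear term.
R_n = 456.8 + 1.0 × 470 × 180 / 1000 = 541.4 kN.
Design strength φR_n = 0.75 × 541.4 = 406 kN.

406 kN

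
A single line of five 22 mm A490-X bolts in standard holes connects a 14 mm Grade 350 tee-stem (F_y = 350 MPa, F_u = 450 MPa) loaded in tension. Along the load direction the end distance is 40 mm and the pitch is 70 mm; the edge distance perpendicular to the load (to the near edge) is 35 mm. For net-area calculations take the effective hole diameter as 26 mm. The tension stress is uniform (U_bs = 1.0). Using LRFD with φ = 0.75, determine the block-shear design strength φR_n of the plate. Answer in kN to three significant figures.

Shear plane L_v = 40 + 4·70 = 320 mm; A_gv = 320 × 14 = 4480 mm².
A_nv = (320 − 4.5·26) × 14 = 2842 mm².
A_nt = (35 − 0.5·26) × 14 = 308 mm².
0.6 F_u A_nv = 767.3 kN; 0.6 F_y A_gv = 940.8 kN → shear rupture governs the shear term.
R_n = 767.3 + 1.0 × 450 × 308 / 1000 = 905.9 kN.
Design strength φR_n = 0.75 × 905.9 = 679 kN.

679 kN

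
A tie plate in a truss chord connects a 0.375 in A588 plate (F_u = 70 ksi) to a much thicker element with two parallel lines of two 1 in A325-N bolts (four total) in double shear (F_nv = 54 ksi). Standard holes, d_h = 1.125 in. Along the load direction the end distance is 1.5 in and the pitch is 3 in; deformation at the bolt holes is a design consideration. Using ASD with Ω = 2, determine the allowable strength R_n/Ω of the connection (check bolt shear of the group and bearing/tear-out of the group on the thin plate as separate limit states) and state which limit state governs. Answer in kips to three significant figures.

88.6 kips (bearing governs)

Bolt shear: A_b = π·1²/4 = 0.7854 in²; R_n = 54 × 0.7854 × 4 × 2 = 339.3 kips → 339.3 / 2 = 170 kips.
Bearing (1.2 l_c t F_u ≤ 2.4 d t F_u): upper limit = 2.4·1·0.375·70 = 63 kips.
  Edge l_c = 1.5 − 1.125/2 = 0.9375 → r_n = 29.53 kips; interior l_c = 3 − 1.125 = 1.875 → r_n = 59.06 kips.
  R_n,bearing = 2·29.53 + 2·59.06 = 177.2 kips → 177.2 / 2 = 88.6 kips.
Bearing governs: 88.6 kips.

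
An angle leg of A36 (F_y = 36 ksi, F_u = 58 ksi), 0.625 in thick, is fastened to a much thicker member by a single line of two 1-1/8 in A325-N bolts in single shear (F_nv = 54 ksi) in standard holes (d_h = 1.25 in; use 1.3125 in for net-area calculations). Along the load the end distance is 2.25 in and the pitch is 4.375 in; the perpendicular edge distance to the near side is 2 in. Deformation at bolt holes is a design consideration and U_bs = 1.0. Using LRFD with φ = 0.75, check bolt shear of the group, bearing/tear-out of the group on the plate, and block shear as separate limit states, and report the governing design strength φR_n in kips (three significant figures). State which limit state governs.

Bolt shear: A_b = π·1.125²/4 = 0.994 in²; R_n = 54 × 0.994 × 2 × 1 = 107.4 kips → 0.75 × 107.4 = 80.5 kips.
Bearing: edge l_c = 1.625, r_n = 70.69 kips; interior l_c = 3.125, r_n = 97.87 kips; R_n = 70.69 + 1·97.87 = 168.6 kips → 126 kips.
Block shear: A_gv = 4.141, A_nv = 2.91, A_nt = 0.8398 in²; R_n = min(0.6F_uA_nv, 0.6F_yA_gv) + U_bs·F_u·A_nt = 138.1 kips → 104 kips.
Bolt shear governs: 80.5 kips.

80.5 kips (bolt shear governs)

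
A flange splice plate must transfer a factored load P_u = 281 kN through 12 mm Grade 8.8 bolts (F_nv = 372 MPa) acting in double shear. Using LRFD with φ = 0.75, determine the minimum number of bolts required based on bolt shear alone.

5 bolts

A_b = π·12²/4 = 113.1 mm².
Per-bolt design strength φR_n = 0.75 × 372 × 113.1 × 2 / 1000 = 63.11 kN.
n ≥ 281 / 63.11 = 4.453 → use 5 bolts.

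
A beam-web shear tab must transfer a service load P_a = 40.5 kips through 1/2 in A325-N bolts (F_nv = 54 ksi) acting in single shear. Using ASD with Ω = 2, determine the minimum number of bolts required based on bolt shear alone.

8 bolts

A_b = π·0.5²/4 = 0.1963 in².
Per-bolt allowable strength R_n/Ω = 54 × 0.1963 × 1 / 2 = 5.301 kips.
n ≥ 40.5 / 5.301 = 7.639 → use 8 bolts.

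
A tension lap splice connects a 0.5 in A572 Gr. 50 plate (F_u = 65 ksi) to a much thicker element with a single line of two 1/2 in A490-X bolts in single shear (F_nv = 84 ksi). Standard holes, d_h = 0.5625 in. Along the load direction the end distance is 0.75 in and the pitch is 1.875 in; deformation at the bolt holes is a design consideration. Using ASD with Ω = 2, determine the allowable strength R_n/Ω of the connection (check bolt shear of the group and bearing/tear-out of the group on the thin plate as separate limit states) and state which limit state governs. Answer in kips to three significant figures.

Bolt shear: A_b = π·0.5²/4 = 0.1963 in²; R_n = 84 × 0.1963 × 2 × 1 = 32.99 kips → 32.99 / 2 = 16.5 kips.
Bearing (1.2 l_c t F_u ≤ 2.4 d t F_u): upper limit = 2.4·0.5·0.5·65 = 39 kips.
  Edge l_c = 0.75 − 0.5625/2 = 0.4688 → r_n = 18.28 kips; interior l_c = 1.875 − 0.5625 = 1.312 → r_n = 39 kips.
  R_n,bearing = 1·18.28 + 1·39 = 57.28 kips → 57.28 / 2 = 28.6 kips.
Bolt shear governs: 16.5 kips.

16.5 kips (bolt shear governs)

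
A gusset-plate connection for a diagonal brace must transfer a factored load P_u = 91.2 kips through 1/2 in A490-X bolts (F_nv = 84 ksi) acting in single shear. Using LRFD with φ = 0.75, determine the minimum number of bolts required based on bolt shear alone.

A_b = π·0.5²/4 = 0.1963 in².
Per-bolt design strength φR_n = 0.75 × 84 × 0.1963 × 1 = 12.37 kips.
n ≥ 91.2 / 12.37 = 7.373 → use 8 bolts.

8 bolts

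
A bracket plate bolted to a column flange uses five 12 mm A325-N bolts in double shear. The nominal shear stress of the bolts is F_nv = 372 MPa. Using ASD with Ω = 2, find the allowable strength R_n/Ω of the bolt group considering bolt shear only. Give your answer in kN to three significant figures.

A_b = π × 12² / 4 = 113.1 mm².
R_n = F_nv · A_b · n · n_s = 372 × 113.1 × 5 × 2 / 1000 = 420.7 kN.
Allowable strength R_n/Ω = 420.7 / 2 = 210 kN.

210 kN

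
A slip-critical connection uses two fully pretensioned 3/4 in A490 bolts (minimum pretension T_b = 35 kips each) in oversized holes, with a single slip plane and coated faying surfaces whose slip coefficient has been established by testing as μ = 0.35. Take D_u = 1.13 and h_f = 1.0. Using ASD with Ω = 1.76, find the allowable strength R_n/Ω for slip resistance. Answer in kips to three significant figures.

R_n = μ · D_u · h_f · T_b · n_s · n_b = 0.35 × 1.13 × 1.0 × 35 × 1 × 2 = 27.68 kips.
Allowable strength R_n/Ω = 27.68 / 1.76 = 15.7 kips.

15.7 kips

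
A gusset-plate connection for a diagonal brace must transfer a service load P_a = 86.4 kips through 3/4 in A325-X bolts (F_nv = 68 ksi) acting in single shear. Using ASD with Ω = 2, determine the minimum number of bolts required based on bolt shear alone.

6 bolts

A_b = π·0.75²/4 = 0.4418 in².
Per-bolt allowable strength R_n/Ω = 68 × 0.4418 × 1 / 2 = 15.02 kips.
n ≥ 86.4 / 15.02 = 5.752 → use 6 bolts.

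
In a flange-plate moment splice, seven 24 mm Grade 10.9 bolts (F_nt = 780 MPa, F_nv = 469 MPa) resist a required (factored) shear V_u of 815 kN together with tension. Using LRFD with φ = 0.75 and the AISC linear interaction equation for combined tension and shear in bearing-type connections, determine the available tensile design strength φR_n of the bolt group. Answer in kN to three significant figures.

A_b = π·24²/4 = 452.4 mm²; f_rv = 815 × 1000 / (7 × 452.4) = 257.4 MPa.
F'_nt = 1.3 F_nt − (F_nt / φF_nv) f_rv = 1.3·780 − (780/(0.75·469))·257.4 = 443.3 MPa, capped at F_nt → F'_nt = 443.3 MPa.
R_n = F'_nt · A_b · n = 443.3 × 452.4 × 7 / 1000 = 1404 kN.
Design strength φR_n = 0.75 × 1404 = 1050 kN.

1050 kN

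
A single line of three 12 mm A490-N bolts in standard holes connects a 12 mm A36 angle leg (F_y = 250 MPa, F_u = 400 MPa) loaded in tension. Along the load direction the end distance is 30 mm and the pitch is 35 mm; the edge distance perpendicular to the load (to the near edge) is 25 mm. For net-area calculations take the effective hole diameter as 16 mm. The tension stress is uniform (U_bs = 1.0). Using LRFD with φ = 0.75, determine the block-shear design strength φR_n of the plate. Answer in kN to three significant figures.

191 kN

Shear plane L_v = 30 + 2·35 = 100 mm; A_gv = 100 × 12 = 1200 mm².
A_nv = (100 − 2.5·16) × 12 = 720 mm².
A_nt = (25 − 0.5·16) × 12 = 204 mm².
0.6 F_u A_nv = 172.8 kN; 0.6 F_y A_gv = 180 kN → shear rupture governs the shear term.
R_n = 172.8 + 1.0 × 400 × 204 / 1000 = 254.4 kN.
Design strength φR_n = 0.75 × 254.4 = 191 kN.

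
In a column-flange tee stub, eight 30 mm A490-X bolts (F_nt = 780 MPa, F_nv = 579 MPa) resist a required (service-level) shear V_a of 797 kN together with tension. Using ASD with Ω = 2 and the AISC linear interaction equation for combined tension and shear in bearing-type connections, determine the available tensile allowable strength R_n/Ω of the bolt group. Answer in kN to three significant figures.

1790 kN

A_b = π·30²/4 = 706.9 mm²; f_rv = 797 × 1000 / (8 × 706.9) = 140.9 MPa.
F'_nt = 1.3 F_nt − (Ω F_nt / F_nv) f_rv = 1.3·780 − (2·780/579)·140.9 = 634.3 MPa, capped at F_nt → F'_nt = 634.3 MPa.
R_n = F'_nt · A_b · n = 634.3 × 706.9 × 8 / 1000 = 3587 kN.
Allowable strength R_n/Ω = 3587 / 2 = 1790 kN.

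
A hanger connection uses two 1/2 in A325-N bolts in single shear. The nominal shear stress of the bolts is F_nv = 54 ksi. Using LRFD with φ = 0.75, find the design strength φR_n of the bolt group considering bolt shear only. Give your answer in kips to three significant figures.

15.9 kips

A_b = π × 0.5² / 4 = 0.1963 in².
R_n = F_nv · A_b · n · n_s = 54 × 0.1963 × 2 × 1 = 21.21 kips.
Design strength φR_n = 0.75 × 21.21 = 15.9 kips.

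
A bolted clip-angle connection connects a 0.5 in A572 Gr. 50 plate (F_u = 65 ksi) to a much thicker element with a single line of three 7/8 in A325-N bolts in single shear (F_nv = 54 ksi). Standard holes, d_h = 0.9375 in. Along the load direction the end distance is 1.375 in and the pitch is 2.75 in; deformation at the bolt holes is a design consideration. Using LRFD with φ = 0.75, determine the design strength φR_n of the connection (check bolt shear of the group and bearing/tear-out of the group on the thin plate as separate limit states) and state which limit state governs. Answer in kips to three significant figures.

73.1 kips (bolt shear governs)

Bolt shear: A_b = π·0.875²/4 = 0.6013 in²; R_n = 54 × 0.6013 × 3 × 1 = 97.41 kips → 0.75 × 97.41 = 73.1 kips.
Bearing (1.2 l_c t F_u ≤ 2.4 d t F_u): upper limit = 2.4·0.875·0.5·65 = 68.25 kips.
  Edge l_c = 1.375 − 0.9375/2 = 0.9062 → r_n = 35.34 kips; interior l_c = 2.75 − 0.9375 = 1.812 → r_n = 68.25 kips.
  R_n,bearing = 1·35.34 + 2·68.25 = 171.8 kips → 0.75 × 171.8 = 129 kips.
Bolt shear governs: 73.1 kips.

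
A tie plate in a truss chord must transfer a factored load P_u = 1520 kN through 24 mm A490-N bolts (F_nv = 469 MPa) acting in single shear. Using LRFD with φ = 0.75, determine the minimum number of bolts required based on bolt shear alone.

A_b = π·24²/4 = 452.4 mm².
Per-bolt design strength φR_n = 0.75 × 469 × 452.4 × 1 / 1000 = 159.1 kN.
n ≥ 1520 / 159.1 = 9.552 → use 10 bolts.

10 bolts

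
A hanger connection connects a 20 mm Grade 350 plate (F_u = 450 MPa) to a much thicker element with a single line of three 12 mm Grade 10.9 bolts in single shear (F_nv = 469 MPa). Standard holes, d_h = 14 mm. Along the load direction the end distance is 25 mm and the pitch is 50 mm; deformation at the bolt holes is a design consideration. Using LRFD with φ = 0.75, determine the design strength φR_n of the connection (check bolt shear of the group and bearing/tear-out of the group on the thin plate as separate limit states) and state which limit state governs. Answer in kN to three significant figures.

119 kN (bolt shear governs)

Bolt shear: A_b = π·12²/4 = 113.1 mm²; R_n = 469 × 113.1 × 3 × 1 / 1000 = 159.1 kN → 0.75 × 159.1 = 119 kN.
Bearing (1.2 l_c t F_u ≤ 2.4 d t F_u): upper limit = 2.4·12·20·450 / 1000 = 259.2 kN.
  Edge l_c = 25 − 14/2 = 18 → r_n = 194.4 kN; interior l_c = 50 − 14 = 36 → r_n = 259.2 kN.
  R_n,bearing = 1·194.4 + 2·259.2 = 712.8 kN → 0.75 × 712.8 = 535 kN.
Bolt shear governs: 119 kN.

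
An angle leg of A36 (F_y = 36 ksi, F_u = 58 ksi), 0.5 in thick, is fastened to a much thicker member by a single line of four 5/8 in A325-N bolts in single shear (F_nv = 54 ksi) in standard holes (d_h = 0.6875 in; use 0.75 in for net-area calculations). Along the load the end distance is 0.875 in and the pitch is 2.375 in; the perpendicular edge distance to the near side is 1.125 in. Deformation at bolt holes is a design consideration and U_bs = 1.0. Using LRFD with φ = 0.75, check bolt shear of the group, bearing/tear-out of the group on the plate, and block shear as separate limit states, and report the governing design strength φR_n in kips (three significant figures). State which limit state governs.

49.7 kips (bolt shear governs)

Bolt shear: A_b = π·0.625²/4 = 0.3068 in²; R_n = 54 × 0.3068 × 4 × 1 = 66.27 kips → 0.75 × 66.27 = 49.7 kips.
Bearing: edge l_c = 0.5312, r_n = 18.49 kips; interior l_c = 1.688, r_n = 43.5 kips; R_n = 18.49 + 3·43.5 = 149 kips → 112 kips.
Block shear: A_gv = 4, A_nv = 2.688, A_nt = 0.375 in²; R_n = min(0.6F_uA_nv, 0.6F_yA_gv) + U_bs·F_u·A_nt = 108.1 kips → 81.1 kips.
Bolt shear governs: 49.7 kips.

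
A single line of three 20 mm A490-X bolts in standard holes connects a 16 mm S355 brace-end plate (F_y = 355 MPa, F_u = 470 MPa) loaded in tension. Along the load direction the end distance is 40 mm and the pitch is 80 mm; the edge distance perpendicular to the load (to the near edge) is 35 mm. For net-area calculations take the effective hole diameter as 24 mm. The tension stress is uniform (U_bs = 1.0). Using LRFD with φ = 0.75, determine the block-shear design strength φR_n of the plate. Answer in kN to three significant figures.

603 kN

Shear plane L_v = 40 + 2·80 = 200 mm; A_gv = 200 × 16 = 3200 mm².
A_nv = (200 − 2.5·24) × 16 = 2240 mm².
A_nt = (35 − 0.5·24) × 16 = 368 mm².
0.6 F_u A_nv = 631.7 kN; 0.6 F_y A_gv = 681.6 kN → shear rupture governs the shear term.
R_n = 631.7 + 1.0 × 470 × 368 / 1000 = 804.6 kN.
Design strength φR_n = 0.75 × 804.6 = 603 kN.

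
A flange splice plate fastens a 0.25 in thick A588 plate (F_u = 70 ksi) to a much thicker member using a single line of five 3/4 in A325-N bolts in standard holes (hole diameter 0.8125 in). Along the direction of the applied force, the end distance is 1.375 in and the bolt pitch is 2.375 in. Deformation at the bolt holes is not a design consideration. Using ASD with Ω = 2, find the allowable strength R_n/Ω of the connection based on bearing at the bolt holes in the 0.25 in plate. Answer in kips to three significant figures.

91.5 kips

Per bolt r_n = 1.5 l_c t F_u ≤ 3.0 d t F_u; upper limit = 3.0 × 0.75 × 0.25 × 70 = 39.38 kips.
Edge bolt: l_c = 1.375 − 0.8125/2 = 0.9688 in → 1.5 × 0.9688 × 0.25 × 70 = 25.43 → r_n = 25.43 kips.
Interior bolts: l_c = 2.375 − 0.8125 = 1.562 in → 1.5 × 1.562 × 0.25 × 70 = 41.02 → r_n = 39.38 kips.
R_n = 1 × 25.43 + 4 × 39.38 = 182.9 kips.
Allowable strength R_n/Ω = 182.9 / 2 = 91.5 kips.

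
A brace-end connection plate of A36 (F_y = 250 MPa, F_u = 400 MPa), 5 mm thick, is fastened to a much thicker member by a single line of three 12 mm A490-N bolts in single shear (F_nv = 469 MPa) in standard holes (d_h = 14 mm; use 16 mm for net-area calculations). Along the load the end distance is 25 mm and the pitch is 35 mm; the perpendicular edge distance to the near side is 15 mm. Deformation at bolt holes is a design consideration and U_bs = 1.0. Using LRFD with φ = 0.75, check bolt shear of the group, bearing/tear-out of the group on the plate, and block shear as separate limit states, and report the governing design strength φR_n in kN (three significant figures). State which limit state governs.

Bolt shear: A_b = π·12²/4 = 113.1 mm²; R_n = 469 × 113.1 × 3 × 1 / 1000 = 159.1 kN → 0.75 × 159.1 = 119 kN.
Bearing: edge l_c = 18, r_n = 43.2 kN; interior l_c = 21, r_n = 50.4 kN; R_n = 43.2 + 2·50.4 = 144 kN → 108 kN.
Block shear: A_gv = 475, A_nv = 275, A_nt = 35 mm²; R_n = min(0.6F_uA_nv, 0.6F_yA_gv) + U_bs·F_u·A_nt = 80 kN → 60 kN.
Block shear governs: 60 kN.

60 kN (block shear governs)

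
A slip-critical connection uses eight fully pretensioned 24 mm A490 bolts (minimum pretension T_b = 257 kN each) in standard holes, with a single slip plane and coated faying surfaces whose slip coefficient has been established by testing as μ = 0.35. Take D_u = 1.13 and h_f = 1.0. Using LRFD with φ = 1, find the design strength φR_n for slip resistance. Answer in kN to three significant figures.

R_n = μ · D_u · h_f · T_b · n_s · n_b = 0.35 × 1.13 × 1.0 × 257 × 1 × 8 = 813.1 kN.
Design strength φR_n = 1 × 813.1 = 813 kN.

813 kN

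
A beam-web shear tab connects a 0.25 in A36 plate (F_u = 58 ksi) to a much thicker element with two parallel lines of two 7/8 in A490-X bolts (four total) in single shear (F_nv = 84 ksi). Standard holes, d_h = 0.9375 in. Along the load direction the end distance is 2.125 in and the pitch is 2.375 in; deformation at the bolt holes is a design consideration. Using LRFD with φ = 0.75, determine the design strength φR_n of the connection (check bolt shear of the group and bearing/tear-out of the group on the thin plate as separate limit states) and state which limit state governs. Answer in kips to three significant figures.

Bolt shear: A_b = π·0.875²/4 = 0.6013 in²; R_n = 84 × 0.6013 × 4 × 1 = 202 kips → 0.75 × 202 = 152 kips.
Bearing (1.2 l_c t F_u ≤ 2.4 d t F_u): upper limit = 2.4·0.875·0.25·58 = 30.45 kips.
  Edge l_c = 2.125 − 0.9375/2 = 1.656 → r_n = 28.82 kips; interior l_c = 2.375 − 0.9375 = 1.438 → r_n = 25.01 kips.
  R_n,bearing = 2·28.82 + 2·25.01 = 107.7 kips → 0.75 × 107.7 = 80.7 kips.
Bearing governs: 80.7 kips.

80.7 kips (bearing governs)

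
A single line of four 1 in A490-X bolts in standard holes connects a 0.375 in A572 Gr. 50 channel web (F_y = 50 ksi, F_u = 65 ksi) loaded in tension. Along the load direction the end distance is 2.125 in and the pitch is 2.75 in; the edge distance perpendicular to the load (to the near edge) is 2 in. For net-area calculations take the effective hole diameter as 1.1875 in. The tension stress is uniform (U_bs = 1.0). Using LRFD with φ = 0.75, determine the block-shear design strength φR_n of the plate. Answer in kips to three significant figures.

Shear plane L_v = 2.125 + 3·2.75 = 10.38 in; A_gv = 10.38 × 0.375 = 3.891 in².
A_nv = (10.38 − 3.5·1.1875) × 0.375 = 2.332 in².
A_nt = (2 − 0.5·1.1875) × 0.375 = 0.5273 in².
0.6 F_u A_nv = 90.95 kips; 0.6 F_y A_gv = 116.7 kips → shear rupture governs the shear term.
R_n = 90.95 + 1.0 × 65 × 0.5273 = 125.2 kips.
Design strength φR_n = 0.75 × 125.2 = 93.9 kips.

93.9 kips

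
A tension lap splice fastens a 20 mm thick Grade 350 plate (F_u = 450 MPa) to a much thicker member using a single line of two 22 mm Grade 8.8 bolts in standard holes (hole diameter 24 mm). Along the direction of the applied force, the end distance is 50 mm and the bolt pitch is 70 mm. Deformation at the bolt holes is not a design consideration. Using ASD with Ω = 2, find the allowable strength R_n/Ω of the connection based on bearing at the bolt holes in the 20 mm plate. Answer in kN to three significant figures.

554 kN

Per bolt r_n = 1.5 l_c t F_u ≤ 3.0 d t F_u; upper limit = 3.0 × 22 × 20 × 450 / 1000 = 594 kN.
Edge bolt: l_c = 50 − 24/2 = 38 mm → 1.5 × 38 × 20 × 450 / 1000 = 513 → r_n = 513 kN.
Interior bolts: l_c = 70 − 24 = 46 mm → 1.5 × 46 × 20 × 450 / 1000 = 621 → r_n = 594 kN.
R_n = 1 × 513 + 1 × 594 = 1107 kN.
Allowable strength R_n/Ω = 1107 / 2 = 554 kN.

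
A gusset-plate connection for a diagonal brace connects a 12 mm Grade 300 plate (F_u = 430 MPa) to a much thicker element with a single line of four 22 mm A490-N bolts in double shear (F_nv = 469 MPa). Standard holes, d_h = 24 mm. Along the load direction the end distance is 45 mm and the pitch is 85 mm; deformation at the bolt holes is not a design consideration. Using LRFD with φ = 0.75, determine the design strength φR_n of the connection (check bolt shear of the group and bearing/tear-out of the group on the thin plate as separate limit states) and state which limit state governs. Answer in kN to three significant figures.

Bolt shear: A_b = π·22²/4 = 380.1 mm²; R_n = 469 × 380.1 × 4 × 2 / 1000 = 1426 kN → 0.75 × 1426 = 1070 kN.
Bearing (1.5 l_c t F_u ≤ 3.0 d t F_u): upper limit = 3.0·22·12·430 / 1000 = 340.6 kN.
  Edge l_c = 45 − 24/2 = 33 → r_n = 255.4 kN; interior l_c = 85 − 24 = 61 → r_n = 340.6 kN.
  R_n,bearing = 1·255.4 + 3·340.6 = 1277 kN → 0.75 × 1277 = 958 kN.
Bearing governs: 958 kN.

958 kN (bearing governs)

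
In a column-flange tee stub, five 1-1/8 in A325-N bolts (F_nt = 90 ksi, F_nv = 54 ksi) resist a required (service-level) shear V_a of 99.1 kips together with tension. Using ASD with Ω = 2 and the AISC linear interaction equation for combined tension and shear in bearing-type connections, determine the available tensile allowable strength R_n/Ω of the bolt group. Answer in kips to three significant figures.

A_b = π·1.125²/4 = 0.994 in²; f_rv = 99.1 / (5 × 0.994) = 19.94 ksi.
F'_nt = 1.3 F_nt − (Ω F_nt / F_nv) f_rv = 1.3·90 − (2·90/54)·19.94 = 50.54 ksi, capped at F_nt → F'_nt = 50.54 ksi.
R_n = F'_nt · A_b · n = 50.54 × 0.994 × 5 = 251.2 kips.
Allowable strength R_n/Ω = 251.2 / 2 = 126 kips.

126 kips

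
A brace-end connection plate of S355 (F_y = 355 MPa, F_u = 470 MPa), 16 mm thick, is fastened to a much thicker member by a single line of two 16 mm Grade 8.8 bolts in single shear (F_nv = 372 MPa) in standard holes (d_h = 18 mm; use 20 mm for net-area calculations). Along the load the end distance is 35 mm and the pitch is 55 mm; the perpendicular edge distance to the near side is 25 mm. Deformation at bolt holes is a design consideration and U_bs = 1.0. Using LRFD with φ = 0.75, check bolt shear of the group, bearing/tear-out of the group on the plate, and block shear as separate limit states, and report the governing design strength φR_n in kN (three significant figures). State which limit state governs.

112 kN (bolt shear governs)

Bolt shear: A_b = π·16²/4 = 201.1 mm²; R_n = 372 × 201.1 × 2 × 1 / 1000 = 149.6 kN → 0.75 × 149.6 = 112 kN.
Bearing: edge l_c = 26, r_n = 234.6 kN; interior l_c = 37, r_n = 288.8 kN; R_n = 234.6 + 1·288.8 = 523.4 kN → 393 kN.
Block shear: A_gv = 1440, A_nv = 960, A_nt = 240 mm²; R_n = min(0.6F_uA_nv, 0.6F_yA_gv) + U_bs·F_u·A_nt = 383.5 kN → 288 kN.
Bolt shear governs: 112 kN.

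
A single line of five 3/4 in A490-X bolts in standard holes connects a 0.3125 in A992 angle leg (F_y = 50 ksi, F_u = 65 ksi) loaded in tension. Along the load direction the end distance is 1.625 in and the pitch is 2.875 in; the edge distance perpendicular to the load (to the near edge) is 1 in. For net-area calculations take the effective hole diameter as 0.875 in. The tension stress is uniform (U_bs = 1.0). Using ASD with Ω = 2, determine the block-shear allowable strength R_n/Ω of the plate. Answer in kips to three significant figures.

61.7 kips

Shear plane L_v = 1.625 + 4·2.875 = 13.12 in; A_gv = 13.12 × 0.3125 = 4.102 in².
A_nv = (13.12 − 4.5·0.875) × 0.3125 = 2.871 in².
A_nt = (1 − 0.5·0.875) × 0.3125 = 0.1758 in².
0.6 F_u A_nv = 112 kips; 0.6 F_y A_gv = 123 kips → shear rupture governs the shear term.
R_n = 112 + 1.0 × 65 × 0.1758 = 123.4 kips.
Allowable strength R_n/Ω = 123.4 / 2 = 61.7 kips.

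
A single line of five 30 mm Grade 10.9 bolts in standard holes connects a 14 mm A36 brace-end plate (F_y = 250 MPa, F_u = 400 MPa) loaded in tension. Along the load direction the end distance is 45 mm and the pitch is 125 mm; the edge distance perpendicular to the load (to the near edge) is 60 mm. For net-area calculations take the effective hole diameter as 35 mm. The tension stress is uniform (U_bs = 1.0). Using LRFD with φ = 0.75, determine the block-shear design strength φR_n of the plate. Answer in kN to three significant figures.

1040 kN

Shear plane L_v = 45 + 4·125 = 545 mm; A_gv = 545 × 14 = 7630 mm².
A_nv = (545 − 4.5·35) × 14 = 5425 mm².
A_nt = (60 − 0.5·35) × 14 = 595 mm².
0.6 F_u A_nv = 1302 kN; 0.6 F_y A_gv = 1144 kN → shear yielding governs the shear term.
R_n = 1144 + 1.0 × 400 × 595 / 1000 = 1382 kN.
Design strength φR_n = 0.75 × 1382 = 1040 kN.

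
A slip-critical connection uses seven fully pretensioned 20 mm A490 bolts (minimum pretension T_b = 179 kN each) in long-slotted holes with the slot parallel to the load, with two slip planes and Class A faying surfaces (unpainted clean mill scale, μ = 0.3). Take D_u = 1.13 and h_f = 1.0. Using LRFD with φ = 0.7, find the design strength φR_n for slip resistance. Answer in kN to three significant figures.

595 kN

R_n = μ · D_u · h_f · T_b · n_s · n_b = 0.3 × 1.13 × 1.0 × 179 × 2 × 7 = 849.5 kN.
Design strength φR_n = 0.7 × 849.5 = 595 kN.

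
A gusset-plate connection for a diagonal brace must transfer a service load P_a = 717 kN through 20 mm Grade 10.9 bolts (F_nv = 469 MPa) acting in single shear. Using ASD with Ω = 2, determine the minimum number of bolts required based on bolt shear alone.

10 bolts

A_b = π·20²/4 = 314.2 mm².
Per-bolt allowable strength R_n/Ω = 469 × 314.2 × 1 / 1000 / 2 = 73.67 kN.
n ≥ 717 / 73.67 = 9.733 → use 10 bolts.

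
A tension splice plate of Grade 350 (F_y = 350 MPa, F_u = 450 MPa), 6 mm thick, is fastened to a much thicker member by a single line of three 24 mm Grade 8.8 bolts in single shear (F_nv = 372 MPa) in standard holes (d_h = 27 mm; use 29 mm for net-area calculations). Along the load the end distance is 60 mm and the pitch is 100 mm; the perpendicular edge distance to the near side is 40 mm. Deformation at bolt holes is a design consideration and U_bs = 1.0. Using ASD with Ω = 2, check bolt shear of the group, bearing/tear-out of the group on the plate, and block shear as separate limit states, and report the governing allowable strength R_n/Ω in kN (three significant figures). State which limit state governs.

186 kN (block shear governs)

Bolt shear: A_b = π·24²/4 = 452.4 mm²; R_n = 372 × 452.4 × 3 × 1 / 1000 = 504.9 kN → 504.9 / 2 = 252 kN.
Bearing: edge l_c = 46.5, r_n = 150.7 kN; interior l_c = 73, r_n = 155.5 kN; R_n = 150.7 + 2·155.5 = 461.7 kN → 231 kN.
Block shear: A_gv = 1560, A_nv = 1125, A_nt = 153 mm²; R_n = min(0.6F_uA_nv, 0.6F_yA_gv) + U_bs·F_u·A_nt = 372.6 kN → 186 kN.
Block shear governs: 186 kN.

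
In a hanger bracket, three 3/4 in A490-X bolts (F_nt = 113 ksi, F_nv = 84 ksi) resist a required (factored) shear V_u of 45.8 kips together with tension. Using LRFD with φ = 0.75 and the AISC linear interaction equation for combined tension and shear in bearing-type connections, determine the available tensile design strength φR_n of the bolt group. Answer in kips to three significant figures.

A_b = π·0.75²/4 = 0.4418 in²; f_rv = 45.8 / (3 × 0.4418) = 34.56 ksi.
F'_nt = 1.3 F_nt − (F_nt / φF_nv) f_rv = 1.3·113 − (113/(0.75·84))·34.56 = 84.92 ksi, capped at F_nt → F'_nt = 84.92 ksi.
R_n = F'_nt · A_b · n = 84.92 × 0.4418 × 3 = 112.5 kips.
Design strength φR_n = 0.75 × 112.5 = 84.4 kips.

84.4 kips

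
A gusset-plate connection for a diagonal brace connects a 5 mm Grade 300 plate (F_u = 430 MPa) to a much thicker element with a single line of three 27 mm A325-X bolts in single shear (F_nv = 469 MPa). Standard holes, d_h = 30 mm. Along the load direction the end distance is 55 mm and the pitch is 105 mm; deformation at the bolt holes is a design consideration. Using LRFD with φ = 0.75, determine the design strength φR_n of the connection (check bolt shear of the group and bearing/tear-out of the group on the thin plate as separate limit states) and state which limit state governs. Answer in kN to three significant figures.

286 kN (bearing governs)

Bolt shear: A_b = π·27²/4 = 572.6 mm²; R_n = 469 × 572.6 × 3 × 1 / 1000 = 805.6 kN → 0.75 × 805.6 = 604 kN.
Bearing (1.2 l_c t F_u ≤ 2.4 d t F_u): upper limit = 2.4·27·5·430 / 1000 = 139.3 kN.
  Edge l_c = 55 − 30/2 = 40 → r_n = 103.2 kN; interior l_c = 105 − 30 = 75 → r_n = 139.3 kN.
  R_n,bearing = 1·103.2 + 2·139.3 = 381.8 kN → 0.75 × 381.8 = 286 kN.
Bearing governs: 286 kN.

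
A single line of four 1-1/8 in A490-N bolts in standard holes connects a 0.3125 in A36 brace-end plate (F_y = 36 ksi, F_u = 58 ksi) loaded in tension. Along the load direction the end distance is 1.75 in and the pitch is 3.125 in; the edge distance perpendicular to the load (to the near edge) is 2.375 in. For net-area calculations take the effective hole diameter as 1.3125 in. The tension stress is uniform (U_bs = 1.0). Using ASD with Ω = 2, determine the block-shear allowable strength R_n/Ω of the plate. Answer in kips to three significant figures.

51.1 kips

Shear plane L_v = 1.75 + 3·3.125 = 11.12 in; A_gv = 11.12 × 0.3125 = 3.477 in².
A_nv = (11.12 − 3.5·1.3125) × 0.3125 = 2.041 in².
A_nt = (2.375 − 0.5·1.3125) × 0.3125 = 0.5371 in².
0.6 F_u A_nv = 71.03 kips; 0.6 F_y A_gv = 75.09 kips → shear rupture governs the shear term.
R_n = 71.03 + 1.0 × 58 × 0.5371 = 102.2 kips.
Allowable strength R_n/Ω = 102.2 / 2 = 51.1 kips.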